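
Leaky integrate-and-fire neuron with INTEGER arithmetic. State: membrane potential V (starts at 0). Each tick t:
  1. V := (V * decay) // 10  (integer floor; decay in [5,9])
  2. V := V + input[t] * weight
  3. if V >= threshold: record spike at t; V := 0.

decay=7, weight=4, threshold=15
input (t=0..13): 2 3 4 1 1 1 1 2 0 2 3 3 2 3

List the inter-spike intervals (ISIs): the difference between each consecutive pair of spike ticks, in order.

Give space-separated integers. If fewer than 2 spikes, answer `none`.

t=0: input=2 -> V=8
t=1: input=3 -> V=0 FIRE
t=2: input=4 -> V=0 FIRE
t=3: input=1 -> V=4
t=4: input=1 -> V=6
t=5: input=1 -> V=8
t=6: input=1 -> V=9
t=7: input=2 -> V=14
t=8: input=0 -> V=9
t=9: input=2 -> V=14
t=10: input=3 -> V=0 FIRE
t=11: input=3 -> V=12
t=12: input=2 -> V=0 FIRE
t=13: input=3 -> V=12

Answer: 1 8 2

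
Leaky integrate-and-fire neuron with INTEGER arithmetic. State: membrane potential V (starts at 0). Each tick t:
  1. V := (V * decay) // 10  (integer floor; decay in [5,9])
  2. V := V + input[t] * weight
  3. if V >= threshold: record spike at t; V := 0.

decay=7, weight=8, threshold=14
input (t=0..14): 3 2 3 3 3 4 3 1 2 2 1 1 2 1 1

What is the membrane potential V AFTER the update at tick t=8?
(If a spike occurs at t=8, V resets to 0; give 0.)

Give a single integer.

Answer: 0

Derivation:
t=0: input=3 -> V=0 FIRE
t=1: input=2 -> V=0 FIRE
t=2: input=3 -> V=0 FIRE
t=3: input=3 -> V=0 FIRE
t=4: input=3 -> V=0 FIRE
t=5: input=4 -> V=0 FIRE
t=6: input=3 -> V=0 FIRE
t=7: input=1 -> V=8
t=8: input=2 -> V=0 FIRE
t=9: input=2 -> V=0 FIRE
t=10: input=1 -> V=8
t=11: input=1 -> V=13
t=12: input=2 -> V=0 FIRE
t=13: input=1 -> V=8
t=14: input=1 -> V=13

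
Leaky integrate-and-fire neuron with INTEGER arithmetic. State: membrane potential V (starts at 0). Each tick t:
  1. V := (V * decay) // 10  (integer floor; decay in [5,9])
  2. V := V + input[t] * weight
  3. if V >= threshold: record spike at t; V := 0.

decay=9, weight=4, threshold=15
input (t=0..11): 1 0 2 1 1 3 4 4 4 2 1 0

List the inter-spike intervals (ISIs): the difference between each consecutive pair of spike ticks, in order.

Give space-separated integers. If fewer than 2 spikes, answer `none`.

Answer: 2 1 1

Derivation:
t=0: input=1 -> V=4
t=1: input=0 -> V=3
t=2: input=2 -> V=10
t=3: input=1 -> V=13
t=4: input=1 -> V=0 FIRE
t=5: input=3 -> V=12
t=6: input=4 -> V=0 FIRE
t=7: input=4 -> V=0 FIRE
t=8: input=4 -> V=0 FIRE
t=9: input=2 -> V=8
t=10: input=1 -> V=11
t=11: input=0 -> V=9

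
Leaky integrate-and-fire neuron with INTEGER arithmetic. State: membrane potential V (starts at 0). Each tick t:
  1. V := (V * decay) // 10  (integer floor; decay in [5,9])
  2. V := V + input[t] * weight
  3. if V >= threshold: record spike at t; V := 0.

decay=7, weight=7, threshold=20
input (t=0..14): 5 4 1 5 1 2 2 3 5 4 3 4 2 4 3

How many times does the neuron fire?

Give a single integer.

t=0: input=5 -> V=0 FIRE
t=1: input=4 -> V=0 FIRE
t=2: input=1 -> V=7
t=3: input=5 -> V=0 FIRE
t=4: input=1 -> V=7
t=5: input=2 -> V=18
t=6: input=2 -> V=0 FIRE
t=7: input=3 -> V=0 FIRE
t=8: input=5 -> V=0 FIRE
t=9: input=4 -> V=0 FIRE
t=10: input=3 -> V=0 FIRE
t=11: input=4 -> V=0 FIRE
t=12: input=2 -> V=14
t=13: input=4 -> V=0 FIRE
t=14: input=3 -> V=0 FIRE

Answer: 11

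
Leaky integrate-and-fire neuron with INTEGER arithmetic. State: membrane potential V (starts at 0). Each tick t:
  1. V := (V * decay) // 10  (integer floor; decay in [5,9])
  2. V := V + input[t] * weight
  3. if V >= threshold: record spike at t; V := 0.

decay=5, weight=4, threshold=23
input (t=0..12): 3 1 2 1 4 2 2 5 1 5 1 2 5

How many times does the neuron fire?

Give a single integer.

Answer: 2

Derivation:
t=0: input=3 -> V=12
t=1: input=1 -> V=10
t=2: input=2 -> V=13
t=3: input=1 -> V=10
t=4: input=4 -> V=21
t=5: input=2 -> V=18
t=6: input=2 -> V=17
t=7: input=5 -> V=0 FIRE
t=8: input=1 -> V=4
t=9: input=5 -> V=22
t=10: input=1 -> V=15
t=11: input=2 -> V=15
t=12: input=5 -> V=0 FIRE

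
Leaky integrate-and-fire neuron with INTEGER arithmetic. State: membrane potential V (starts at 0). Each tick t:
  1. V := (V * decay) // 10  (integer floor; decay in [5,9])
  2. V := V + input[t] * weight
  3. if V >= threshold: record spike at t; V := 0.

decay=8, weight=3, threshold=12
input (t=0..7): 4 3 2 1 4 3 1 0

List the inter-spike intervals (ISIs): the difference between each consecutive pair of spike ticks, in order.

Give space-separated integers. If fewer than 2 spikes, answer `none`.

t=0: input=4 -> V=0 FIRE
t=1: input=3 -> V=9
t=2: input=2 -> V=0 FIRE
t=3: input=1 -> V=3
t=4: input=4 -> V=0 FIRE
t=5: input=3 -> V=9
t=6: input=1 -> V=10
t=7: input=0 -> V=8

Answer: 2 2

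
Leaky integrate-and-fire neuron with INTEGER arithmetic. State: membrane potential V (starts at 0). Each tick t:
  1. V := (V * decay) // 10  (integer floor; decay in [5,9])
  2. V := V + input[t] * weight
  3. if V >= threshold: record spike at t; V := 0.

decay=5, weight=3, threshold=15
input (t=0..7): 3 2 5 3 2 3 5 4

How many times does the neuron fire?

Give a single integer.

t=0: input=3 -> V=9
t=1: input=2 -> V=10
t=2: input=5 -> V=0 FIRE
t=3: input=3 -> V=9
t=4: input=2 -> V=10
t=5: input=3 -> V=14
t=6: input=5 -> V=0 FIRE
t=7: input=4 -> V=12

Answer: 2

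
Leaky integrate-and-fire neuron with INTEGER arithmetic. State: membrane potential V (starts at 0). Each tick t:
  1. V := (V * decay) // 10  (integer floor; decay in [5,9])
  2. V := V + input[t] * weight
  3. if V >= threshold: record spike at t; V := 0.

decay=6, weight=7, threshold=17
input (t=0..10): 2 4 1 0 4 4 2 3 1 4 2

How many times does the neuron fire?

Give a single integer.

Answer: 5

Derivation:
t=0: input=2 -> V=14
t=1: input=4 -> V=0 FIRE
t=2: input=1 -> V=7
t=3: input=0 -> V=4
t=4: input=4 -> V=0 FIRE
t=5: input=4 -> V=0 FIRE
t=6: input=2 -> V=14
t=7: input=3 -> V=0 FIRE
t=8: input=1 -> V=7
t=9: input=4 -> V=0 FIRE
t=10: input=2 -> V=14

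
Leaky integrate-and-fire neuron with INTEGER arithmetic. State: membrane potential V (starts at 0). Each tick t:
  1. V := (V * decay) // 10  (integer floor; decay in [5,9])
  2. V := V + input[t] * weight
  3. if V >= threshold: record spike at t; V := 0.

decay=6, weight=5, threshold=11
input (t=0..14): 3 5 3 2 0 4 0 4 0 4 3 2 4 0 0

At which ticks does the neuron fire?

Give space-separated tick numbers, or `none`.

Answer: 0 1 2 5 7 9 10 12

Derivation:
t=0: input=3 -> V=0 FIRE
t=1: input=5 -> V=0 FIRE
t=2: input=3 -> V=0 FIRE
t=3: input=2 -> V=10
t=4: input=0 -> V=6
t=5: input=4 -> V=0 FIRE
t=6: input=0 -> V=0
t=7: input=4 -> V=0 FIRE
t=8: input=0 -> V=0
t=9: input=4 -> V=0 FIRE
t=10: input=3 -> V=0 FIRE
t=11: input=2 -> V=10
t=12: input=4 -> V=0 FIRE
t=13: input=0 -> V=0
t=14: input=0 -> V=0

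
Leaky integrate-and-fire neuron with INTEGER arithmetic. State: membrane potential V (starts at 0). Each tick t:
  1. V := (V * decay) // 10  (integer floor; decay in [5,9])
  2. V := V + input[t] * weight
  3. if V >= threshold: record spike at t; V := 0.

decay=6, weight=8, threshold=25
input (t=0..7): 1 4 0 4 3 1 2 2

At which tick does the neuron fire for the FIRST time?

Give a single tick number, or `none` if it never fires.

t=0: input=1 -> V=8
t=1: input=4 -> V=0 FIRE
t=2: input=0 -> V=0
t=3: input=4 -> V=0 FIRE
t=4: input=3 -> V=24
t=5: input=1 -> V=22
t=6: input=2 -> V=0 FIRE
t=7: input=2 -> V=16

Answer: 1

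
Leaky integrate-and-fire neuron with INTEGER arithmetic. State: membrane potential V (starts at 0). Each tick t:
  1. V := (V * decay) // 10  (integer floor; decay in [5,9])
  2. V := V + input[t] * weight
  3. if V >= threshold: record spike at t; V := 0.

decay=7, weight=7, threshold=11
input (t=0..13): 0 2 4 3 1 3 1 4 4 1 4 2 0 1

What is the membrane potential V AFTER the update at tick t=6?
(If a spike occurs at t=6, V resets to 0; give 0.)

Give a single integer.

t=0: input=0 -> V=0
t=1: input=2 -> V=0 FIRE
t=2: input=4 -> V=0 FIRE
t=3: input=3 -> V=0 FIRE
t=4: input=1 -> V=7
t=5: input=3 -> V=0 FIRE
t=6: input=1 -> V=7
t=7: input=4 -> V=0 FIRE
t=8: input=4 -> V=0 FIRE
t=9: input=1 -> V=7
t=10: input=4 -> V=0 FIRE
t=11: input=2 -> V=0 FIRE
t=12: input=0 -> V=0
t=13: input=1 -> V=7

Answer: 7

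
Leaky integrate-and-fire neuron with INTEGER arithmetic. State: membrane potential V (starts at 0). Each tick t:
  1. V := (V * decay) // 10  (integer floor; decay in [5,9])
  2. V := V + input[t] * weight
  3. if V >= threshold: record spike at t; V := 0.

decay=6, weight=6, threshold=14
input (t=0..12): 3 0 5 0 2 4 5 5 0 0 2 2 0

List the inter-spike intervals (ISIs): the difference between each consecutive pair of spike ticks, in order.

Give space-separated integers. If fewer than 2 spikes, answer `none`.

t=0: input=3 -> V=0 FIRE
t=1: input=0 -> V=0
t=2: input=5 -> V=0 FIRE
t=3: input=0 -> V=0
t=4: input=2 -> V=12
t=5: input=4 -> V=0 FIRE
t=6: input=5 -> V=0 FIRE
t=7: input=5 -> V=0 FIRE
t=8: input=0 -> V=0
t=9: input=0 -> V=0
t=10: input=2 -> V=12
t=11: input=2 -> V=0 FIRE
t=12: input=0 -> V=0

Answer: 2 3 1 1 4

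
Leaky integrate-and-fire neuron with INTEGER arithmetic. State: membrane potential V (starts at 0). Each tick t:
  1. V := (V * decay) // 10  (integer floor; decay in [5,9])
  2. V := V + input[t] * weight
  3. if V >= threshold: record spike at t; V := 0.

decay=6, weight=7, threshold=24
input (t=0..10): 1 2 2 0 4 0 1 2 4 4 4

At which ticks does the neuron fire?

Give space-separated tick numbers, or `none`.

Answer: 2 4 8 9 10

Derivation:
t=0: input=1 -> V=7
t=1: input=2 -> V=18
t=2: input=2 -> V=0 FIRE
t=3: input=0 -> V=0
t=4: input=4 -> V=0 FIRE
t=5: input=0 -> V=0
t=6: input=1 -> V=7
t=7: input=2 -> V=18
t=8: input=4 -> V=0 FIRE
t=9: input=4 -> V=0 FIRE
t=10: input=4 -> V=0 FIRE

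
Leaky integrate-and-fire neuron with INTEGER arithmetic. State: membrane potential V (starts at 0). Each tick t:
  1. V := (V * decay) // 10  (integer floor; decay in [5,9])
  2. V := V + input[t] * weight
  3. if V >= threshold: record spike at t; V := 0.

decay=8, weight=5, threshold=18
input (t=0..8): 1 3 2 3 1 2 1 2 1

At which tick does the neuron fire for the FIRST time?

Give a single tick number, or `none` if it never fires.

t=0: input=1 -> V=5
t=1: input=3 -> V=0 FIRE
t=2: input=2 -> V=10
t=3: input=3 -> V=0 FIRE
t=4: input=1 -> V=5
t=5: input=2 -> V=14
t=6: input=1 -> V=16
t=7: input=2 -> V=0 FIRE
t=8: input=1 -> V=5

Answer: 1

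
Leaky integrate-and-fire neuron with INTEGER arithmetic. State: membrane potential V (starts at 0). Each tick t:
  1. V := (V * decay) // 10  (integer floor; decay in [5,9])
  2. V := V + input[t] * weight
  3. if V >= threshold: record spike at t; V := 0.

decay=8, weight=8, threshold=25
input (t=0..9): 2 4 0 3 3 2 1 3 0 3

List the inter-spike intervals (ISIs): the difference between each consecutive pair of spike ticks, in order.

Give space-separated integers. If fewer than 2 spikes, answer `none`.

Answer: 3 3

Derivation:
t=0: input=2 -> V=16
t=1: input=4 -> V=0 FIRE
t=2: input=0 -> V=0
t=3: input=3 -> V=24
t=4: input=3 -> V=0 FIRE
t=5: input=2 -> V=16
t=6: input=1 -> V=20
t=7: input=3 -> V=0 FIRE
t=8: input=0 -> V=0
t=9: input=3 -> V=24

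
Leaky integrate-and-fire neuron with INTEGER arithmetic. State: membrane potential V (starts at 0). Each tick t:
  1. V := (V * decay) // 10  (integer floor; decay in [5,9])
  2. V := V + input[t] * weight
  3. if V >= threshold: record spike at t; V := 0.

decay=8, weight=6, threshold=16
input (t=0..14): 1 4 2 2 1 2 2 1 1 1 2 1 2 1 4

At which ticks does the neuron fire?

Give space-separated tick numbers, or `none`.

t=0: input=1 -> V=6
t=1: input=4 -> V=0 FIRE
t=2: input=2 -> V=12
t=3: input=2 -> V=0 FIRE
t=4: input=1 -> V=6
t=5: input=2 -> V=0 FIRE
t=6: input=2 -> V=12
t=7: input=1 -> V=15
t=8: input=1 -> V=0 FIRE
t=9: input=1 -> V=6
t=10: input=2 -> V=0 FIRE
t=11: input=1 -> V=6
t=12: input=2 -> V=0 FIRE
t=13: input=1 -> V=6
t=14: input=4 -> V=0 FIRE

Answer: 1 3 5 8 10 12 14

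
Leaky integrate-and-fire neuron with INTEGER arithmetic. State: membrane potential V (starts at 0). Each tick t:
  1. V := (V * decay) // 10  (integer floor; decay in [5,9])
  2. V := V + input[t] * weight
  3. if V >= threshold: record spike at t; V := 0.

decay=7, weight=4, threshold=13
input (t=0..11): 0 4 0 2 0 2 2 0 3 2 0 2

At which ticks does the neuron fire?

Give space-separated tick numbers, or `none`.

t=0: input=0 -> V=0
t=1: input=4 -> V=0 FIRE
t=2: input=0 -> V=0
t=3: input=2 -> V=8
t=4: input=0 -> V=5
t=5: input=2 -> V=11
t=6: input=2 -> V=0 FIRE
t=7: input=0 -> V=0
t=8: input=3 -> V=12
t=9: input=2 -> V=0 FIRE
t=10: input=0 -> V=0
t=11: input=2 -> V=8

Answer: 1 6 9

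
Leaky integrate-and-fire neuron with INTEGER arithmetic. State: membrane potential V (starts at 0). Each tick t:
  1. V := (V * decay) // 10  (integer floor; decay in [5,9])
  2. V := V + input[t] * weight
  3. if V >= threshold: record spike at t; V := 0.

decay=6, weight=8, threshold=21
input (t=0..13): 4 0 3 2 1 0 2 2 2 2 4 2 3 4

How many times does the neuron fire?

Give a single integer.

Answer: 7

Derivation:
t=0: input=4 -> V=0 FIRE
t=1: input=0 -> V=0
t=2: input=3 -> V=0 FIRE
t=3: input=2 -> V=16
t=4: input=1 -> V=17
t=5: input=0 -> V=10
t=6: input=2 -> V=0 FIRE
t=7: input=2 -> V=16
t=8: input=2 -> V=0 FIRE
t=9: input=2 -> V=16
t=10: input=4 -> V=0 FIRE
t=11: input=2 -> V=16
t=12: input=3 -> V=0 FIRE
t=13: input=4 -> V=0 FIRE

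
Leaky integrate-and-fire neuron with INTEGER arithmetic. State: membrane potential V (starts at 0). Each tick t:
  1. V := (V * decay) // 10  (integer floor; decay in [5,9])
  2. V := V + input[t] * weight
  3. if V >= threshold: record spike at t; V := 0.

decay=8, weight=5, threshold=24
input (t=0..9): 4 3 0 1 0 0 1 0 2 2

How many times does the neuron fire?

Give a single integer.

Answer: 1

Derivation:
t=0: input=4 -> V=20
t=1: input=3 -> V=0 FIRE
t=2: input=0 -> V=0
t=3: input=1 -> V=5
t=4: input=0 -> V=4
t=5: input=0 -> V=3
t=6: input=1 -> V=7
t=7: input=0 -> V=5
t=8: input=2 -> V=14
t=9: input=2 -> V=21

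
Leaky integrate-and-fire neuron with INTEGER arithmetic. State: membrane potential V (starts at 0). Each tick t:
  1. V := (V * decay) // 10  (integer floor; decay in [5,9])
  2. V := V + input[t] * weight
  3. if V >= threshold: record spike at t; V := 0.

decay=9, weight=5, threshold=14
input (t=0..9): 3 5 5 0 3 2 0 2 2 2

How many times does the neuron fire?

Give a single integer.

t=0: input=3 -> V=0 FIRE
t=1: input=5 -> V=0 FIRE
t=2: input=5 -> V=0 FIRE
t=3: input=0 -> V=0
t=4: input=3 -> V=0 FIRE
t=5: input=2 -> V=10
t=6: input=0 -> V=9
t=7: input=2 -> V=0 FIRE
t=8: input=2 -> V=10
t=9: input=2 -> V=0 FIRE

Answer: 6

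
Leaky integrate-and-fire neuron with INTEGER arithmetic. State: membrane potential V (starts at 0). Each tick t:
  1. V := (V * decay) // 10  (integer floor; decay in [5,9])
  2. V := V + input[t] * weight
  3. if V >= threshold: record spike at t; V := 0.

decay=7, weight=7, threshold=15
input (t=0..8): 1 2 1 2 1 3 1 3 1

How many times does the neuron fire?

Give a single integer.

t=0: input=1 -> V=7
t=1: input=2 -> V=0 FIRE
t=2: input=1 -> V=7
t=3: input=2 -> V=0 FIRE
t=4: input=1 -> V=7
t=5: input=3 -> V=0 FIRE
t=6: input=1 -> V=7
t=7: input=3 -> V=0 FIRE
t=8: input=1 -> V=7

Answer: 4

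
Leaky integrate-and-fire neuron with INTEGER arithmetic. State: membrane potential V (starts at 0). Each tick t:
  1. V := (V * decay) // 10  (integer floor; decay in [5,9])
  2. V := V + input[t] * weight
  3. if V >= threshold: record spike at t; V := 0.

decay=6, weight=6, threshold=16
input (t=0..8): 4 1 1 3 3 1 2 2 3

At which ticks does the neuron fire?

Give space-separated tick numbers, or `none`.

t=0: input=4 -> V=0 FIRE
t=1: input=1 -> V=6
t=2: input=1 -> V=9
t=3: input=3 -> V=0 FIRE
t=4: input=3 -> V=0 FIRE
t=5: input=1 -> V=6
t=6: input=2 -> V=15
t=7: input=2 -> V=0 FIRE
t=8: input=3 -> V=0 FIRE

Answer: 0 3 4 7 8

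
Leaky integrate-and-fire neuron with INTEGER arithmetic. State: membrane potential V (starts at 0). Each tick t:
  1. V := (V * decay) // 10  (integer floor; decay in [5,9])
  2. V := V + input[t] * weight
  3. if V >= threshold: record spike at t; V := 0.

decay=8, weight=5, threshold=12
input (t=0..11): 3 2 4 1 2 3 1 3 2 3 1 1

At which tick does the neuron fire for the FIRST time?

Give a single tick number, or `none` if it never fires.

t=0: input=3 -> V=0 FIRE
t=1: input=2 -> V=10
t=2: input=4 -> V=0 FIRE
t=3: input=1 -> V=5
t=4: input=2 -> V=0 FIRE
t=5: input=3 -> V=0 FIRE
t=6: input=1 -> V=5
t=7: input=3 -> V=0 FIRE
t=8: input=2 -> V=10
t=9: input=3 -> V=0 FIRE
t=10: input=1 -> V=5
t=11: input=1 -> V=9

Answer: 0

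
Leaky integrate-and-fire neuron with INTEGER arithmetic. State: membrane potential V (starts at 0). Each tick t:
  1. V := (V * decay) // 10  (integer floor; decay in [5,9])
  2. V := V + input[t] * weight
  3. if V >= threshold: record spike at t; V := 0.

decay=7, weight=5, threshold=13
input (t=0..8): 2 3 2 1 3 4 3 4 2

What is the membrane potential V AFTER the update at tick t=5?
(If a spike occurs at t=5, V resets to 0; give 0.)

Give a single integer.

t=0: input=2 -> V=10
t=1: input=3 -> V=0 FIRE
t=2: input=2 -> V=10
t=3: input=1 -> V=12
t=4: input=3 -> V=0 FIRE
t=5: input=4 -> V=0 FIRE
t=6: input=3 -> V=0 FIRE
t=7: input=4 -> V=0 FIRE
t=8: input=2 -> V=10

Answer: 0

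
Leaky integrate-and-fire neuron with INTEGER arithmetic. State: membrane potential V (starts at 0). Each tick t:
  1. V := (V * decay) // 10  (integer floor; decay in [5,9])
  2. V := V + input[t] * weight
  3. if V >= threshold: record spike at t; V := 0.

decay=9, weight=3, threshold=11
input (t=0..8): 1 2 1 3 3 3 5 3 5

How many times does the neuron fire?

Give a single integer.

Answer: 4

Derivation:
t=0: input=1 -> V=3
t=1: input=2 -> V=8
t=2: input=1 -> V=10
t=3: input=3 -> V=0 FIRE
t=4: input=3 -> V=9
t=5: input=3 -> V=0 FIRE
t=6: input=5 -> V=0 FIRE
t=7: input=3 -> V=9
t=8: input=5 -> V=0 FIRE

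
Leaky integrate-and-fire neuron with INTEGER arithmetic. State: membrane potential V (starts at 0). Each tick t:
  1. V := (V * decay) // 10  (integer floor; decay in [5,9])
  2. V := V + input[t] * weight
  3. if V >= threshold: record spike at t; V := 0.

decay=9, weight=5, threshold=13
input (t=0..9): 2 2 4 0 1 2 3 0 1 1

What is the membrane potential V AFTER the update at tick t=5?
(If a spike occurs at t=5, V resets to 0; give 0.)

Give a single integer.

t=0: input=2 -> V=10
t=1: input=2 -> V=0 FIRE
t=2: input=4 -> V=0 FIRE
t=3: input=0 -> V=0
t=4: input=1 -> V=5
t=5: input=2 -> V=0 FIRE
t=6: input=3 -> V=0 FIRE
t=7: input=0 -> V=0
t=8: input=1 -> V=5
t=9: input=1 -> V=9

Answer: 0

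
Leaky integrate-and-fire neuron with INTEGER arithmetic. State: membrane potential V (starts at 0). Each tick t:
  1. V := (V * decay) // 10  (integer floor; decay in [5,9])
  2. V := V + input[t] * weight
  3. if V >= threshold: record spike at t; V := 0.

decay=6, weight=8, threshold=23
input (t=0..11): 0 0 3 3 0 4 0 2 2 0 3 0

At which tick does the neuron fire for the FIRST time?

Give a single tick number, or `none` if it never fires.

Answer: 2

Derivation:
t=0: input=0 -> V=0
t=1: input=0 -> V=0
t=2: input=3 -> V=0 FIRE
t=3: input=3 -> V=0 FIRE
t=4: input=0 -> V=0
t=5: input=4 -> V=0 FIRE
t=6: input=0 -> V=0
t=7: input=2 -> V=16
t=8: input=2 -> V=0 FIRE
t=9: input=0 -> V=0
t=10: input=3 -> V=0 FIRE
t=11: input=0 -> V=0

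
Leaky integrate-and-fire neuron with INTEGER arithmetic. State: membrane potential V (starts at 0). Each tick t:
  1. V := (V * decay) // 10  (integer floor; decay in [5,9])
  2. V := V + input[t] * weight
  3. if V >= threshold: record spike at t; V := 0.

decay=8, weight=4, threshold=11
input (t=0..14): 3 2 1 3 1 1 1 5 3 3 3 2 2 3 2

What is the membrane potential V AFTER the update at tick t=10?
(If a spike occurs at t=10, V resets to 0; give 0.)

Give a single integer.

t=0: input=3 -> V=0 FIRE
t=1: input=2 -> V=8
t=2: input=1 -> V=10
t=3: input=3 -> V=0 FIRE
t=4: input=1 -> V=4
t=5: input=1 -> V=7
t=6: input=1 -> V=9
t=7: input=5 -> V=0 FIRE
t=8: input=3 -> V=0 FIRE
t=9: input=3 -> V=0 FIRE
t=10: input=3 -> V=0 FIRE
t=11: input=2 -> V=8
t=12: input=2 -> V=0 FIRE
t=13: input=3 -> V=0 FIRE
t=14: input=2 -> V=8

Answer: 0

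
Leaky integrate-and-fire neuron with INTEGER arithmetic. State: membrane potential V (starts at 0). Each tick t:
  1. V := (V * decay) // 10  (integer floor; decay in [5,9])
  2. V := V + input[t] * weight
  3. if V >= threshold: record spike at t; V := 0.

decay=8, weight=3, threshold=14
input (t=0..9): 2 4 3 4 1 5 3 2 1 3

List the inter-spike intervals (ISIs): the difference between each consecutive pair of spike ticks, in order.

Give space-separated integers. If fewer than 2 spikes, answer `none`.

t=0: input=2 -> V=6
t=1: input=4 -> V=0 FIRE
t=2: input=3 -> V=9
t=3: input=4 -> V=0 FIRE
t=4: input=1 -> V=3
t=5: input=5 -> V=0 FIRE
t=6: input=3 -> V=9
t=7: input=2 -> V=13
t=8: input=1 -> V=13
t=9: input=3 -> V=0 FIRE

Answer: 2 2 4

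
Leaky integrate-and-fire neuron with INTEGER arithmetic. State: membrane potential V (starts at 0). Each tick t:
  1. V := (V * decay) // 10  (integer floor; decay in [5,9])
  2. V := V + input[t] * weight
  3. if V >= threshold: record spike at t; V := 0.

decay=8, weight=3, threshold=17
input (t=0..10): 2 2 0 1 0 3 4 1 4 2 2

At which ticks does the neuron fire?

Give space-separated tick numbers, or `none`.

t=0: input=2 -> V=6
t=1: input=2 -> V=10
t=2: input=0 -> V=8
t=3: input=1 -> V=9
t=4: input=0 -> V=7
t=5: input=3 -> V=14
t=6: input=4 -> V=0 FIRE
t=7: input=1 -> V=3
t=8: input=4 -> V=14
t=9: input=2 -> V=0 FIRE
t=10: input=2 -> V=6

Answer: 6 9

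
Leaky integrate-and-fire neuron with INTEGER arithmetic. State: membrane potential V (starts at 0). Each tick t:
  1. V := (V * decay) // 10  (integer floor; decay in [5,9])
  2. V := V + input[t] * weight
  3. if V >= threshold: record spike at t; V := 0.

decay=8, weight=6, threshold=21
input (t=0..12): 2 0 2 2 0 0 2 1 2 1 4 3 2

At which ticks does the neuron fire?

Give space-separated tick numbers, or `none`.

Answer: 3 8 10 12

Derivation:
t=0: input=2 -> V=12
t=1: input=0 -> V=9
t=2: input=2 -> V=19
t=3: input=2 -> V=0 FIRE
t=4: input=0 -> V=0
t=5: input=0 -> V=0
t=6: input=2 -> V=12
t=7: input=1 -> V=15
t=8: input=2 -> V=0 FIRE
t=9: input=1 -> V=6
t=10: input=4 -> V=0 FIRE
t=11: input=3 -> V=18
t=12: input=2 -> V=0 FIRE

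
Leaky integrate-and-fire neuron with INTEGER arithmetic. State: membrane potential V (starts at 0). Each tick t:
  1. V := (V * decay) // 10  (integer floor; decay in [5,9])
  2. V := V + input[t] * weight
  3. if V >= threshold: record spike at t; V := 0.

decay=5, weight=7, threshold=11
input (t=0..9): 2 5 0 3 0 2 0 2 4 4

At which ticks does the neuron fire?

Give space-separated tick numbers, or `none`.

Answer: 0 1 3 5 7 8 9

Derivation:
t=0: input=2 -> V=0 FIRE
t=1: input=5 -> V=0 FIRE
t=2: input=0 -> V=0
t=3: input=3 -> V=0 FIRE
t=4: input=0 -> V=0
t=5: input=2 -> V=0 FIRE
t=6: input=0 -> V=0
t=7: input=2 -> V=0 FIRE
t=8: input=4 -> V=0 FIRE
t=9: input=4 -> V=0 FIRE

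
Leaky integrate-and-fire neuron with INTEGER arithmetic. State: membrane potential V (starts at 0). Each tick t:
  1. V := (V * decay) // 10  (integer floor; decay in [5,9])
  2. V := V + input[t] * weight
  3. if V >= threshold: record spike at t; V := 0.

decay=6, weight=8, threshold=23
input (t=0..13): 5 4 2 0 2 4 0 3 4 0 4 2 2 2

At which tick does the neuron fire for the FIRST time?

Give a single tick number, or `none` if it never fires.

Answer: 0

Derivation:
t=0: input=5 -> V=0 FIRE
t=1: input=4 -> V=0 FIRE
t=2: input=2 -> V=16
t=3: input=0 -> V=9
t=4: input=2 -> V=21
t=5: input=4 -> V=0 FIRE
t=6: input=0 -> V=0
t=7: input=3 -> V=0 FIRE
t=8: input=4 -> V=0 FIRE
t=9: input=0 -> V=0
t=10: input=4 -> V=0 FIRE
t=11: input=2 -> V=16
t=12: input=2 -> V=0 FIRE
t=13: input=2 -> V=16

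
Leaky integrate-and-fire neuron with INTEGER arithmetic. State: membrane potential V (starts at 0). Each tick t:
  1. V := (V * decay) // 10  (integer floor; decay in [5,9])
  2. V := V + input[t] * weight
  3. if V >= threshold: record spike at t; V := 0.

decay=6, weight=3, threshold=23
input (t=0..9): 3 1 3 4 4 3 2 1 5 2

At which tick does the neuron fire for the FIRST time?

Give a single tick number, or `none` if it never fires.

Answer: 4

Derivation:
t=0: input=3 -> V=9
t=1: input=1 -> V=8
t=2: input=3 -> V=13
t=3: input=4 -> V=19
t=4: input=4 -> V=0 FIRE
t=5: input=3 -> V=9
t=6: input=2 -> V=11
t=7: input=1 -> V=9
t=8: input=5 -> V=20
t=9: input=2 -> V=18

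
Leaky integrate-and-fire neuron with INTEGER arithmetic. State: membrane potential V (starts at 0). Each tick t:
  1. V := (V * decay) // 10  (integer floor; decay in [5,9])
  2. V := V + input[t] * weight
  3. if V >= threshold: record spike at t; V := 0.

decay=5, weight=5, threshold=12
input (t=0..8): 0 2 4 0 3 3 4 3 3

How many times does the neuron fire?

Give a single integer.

t=0: input=0 -> V=0
t=1: input=2 -> V=10
t=2: input=4 -> V=0 FIRE
t=3: input=0 -> V=0
t=4: input=3 -> V=0 FIRE
t=5: input=3 -> V=0 FIRE
t=6: input=4 -> V=0 FIRE
t=7: input=3 -> V=0 FIRE
t=8: input=3 -> V=0 FIRE

Answer: 6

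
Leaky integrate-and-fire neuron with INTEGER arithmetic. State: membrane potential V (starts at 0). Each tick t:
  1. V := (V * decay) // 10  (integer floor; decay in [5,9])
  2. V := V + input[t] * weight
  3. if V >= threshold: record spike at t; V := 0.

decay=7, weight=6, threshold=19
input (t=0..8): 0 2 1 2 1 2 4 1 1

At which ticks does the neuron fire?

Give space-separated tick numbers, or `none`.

Answer: 3 6

Derivation:
t=0: input=0 -> V=0
t=1: input=2 -> V=12
t=2: input=1 -> V=14
t=3: input=2 -> V=0 FIRE
t=4: input=1 -> V=6
t=5: input=2 -> V=16
t=6: input=4 -> V=0 FIRE
t=7: input=1 -> V=6
t=8: input=1 -> V=10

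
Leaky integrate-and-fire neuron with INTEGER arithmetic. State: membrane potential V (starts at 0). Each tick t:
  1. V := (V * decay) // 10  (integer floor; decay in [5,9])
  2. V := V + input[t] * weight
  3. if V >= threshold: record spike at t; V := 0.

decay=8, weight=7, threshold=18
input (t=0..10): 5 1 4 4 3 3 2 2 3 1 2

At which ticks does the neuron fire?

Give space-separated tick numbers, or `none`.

t=0: input=5 -> V=0 FIRE
t=1: input=1 -> V=7
t=2: input=4 -> V=0 FIRE
t=3: input=4 -> V=0 FIRE
t=4: input=3 -> V=0 FIRE
t=5: input=3 -> V=0 FIRE
t=6: input=2 -> V=14
t=7: input=2 -> V=0 FIRE
t=8: input=3 -> V=0 FIRE
t=9: input=1 -> V=7
t=10: input=2 -> V=0 FIRE

Answer: 0 2 3 4 5 7 8 10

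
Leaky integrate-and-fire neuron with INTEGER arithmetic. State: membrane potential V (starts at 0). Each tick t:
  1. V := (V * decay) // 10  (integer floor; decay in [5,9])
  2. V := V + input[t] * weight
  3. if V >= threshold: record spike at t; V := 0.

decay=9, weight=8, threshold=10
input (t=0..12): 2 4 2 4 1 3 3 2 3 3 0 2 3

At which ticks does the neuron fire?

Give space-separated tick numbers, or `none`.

t=0: input=2 -> V=0 FIRE
t=1: input=4 -> V=0 FIRE
t=2: input=2 -> V=0 FIRE
t=3: input=4 -> V=0 FIRE
t=4: input=1 -> V=8
t=5: input=3 -> V=0 FIRE
t=6: input=3 -> V=0 FIRE
t=7: input=2 -> V=0 FIRE
t=8: input=3 -> V=0 FIRE
t=9: input=3 -> V=0 FIRE
t=10: input=0 -> V=0
t=11: input=2 -> V=0 FIRE
t=12: input=3 -> V=0 FIRE

Answer: 0 1 2 3 5 6 7 8 9 11 12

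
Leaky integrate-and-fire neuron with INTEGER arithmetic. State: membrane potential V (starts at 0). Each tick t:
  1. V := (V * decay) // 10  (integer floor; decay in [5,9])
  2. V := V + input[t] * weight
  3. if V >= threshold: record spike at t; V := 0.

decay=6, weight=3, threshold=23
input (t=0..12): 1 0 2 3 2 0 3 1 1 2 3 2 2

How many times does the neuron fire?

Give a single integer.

t=0: input=1 -> V=3
t=1: input=0 -> V=1
t=2: input=2 -> V=6
t=3: input=3 -> V=12
t=4: input=2 -> V=13
t=5: input=0 -> V=7
t=6: input=3 -> V=13
t=7: input=1 -> V=10
t=8: input=1 -> V=9
t=9: input=2 -> V=11
t=10: input=3 -> V=15
t=11: input=2 -> V=15
t=12: input=2 -> V=15

Answer: 0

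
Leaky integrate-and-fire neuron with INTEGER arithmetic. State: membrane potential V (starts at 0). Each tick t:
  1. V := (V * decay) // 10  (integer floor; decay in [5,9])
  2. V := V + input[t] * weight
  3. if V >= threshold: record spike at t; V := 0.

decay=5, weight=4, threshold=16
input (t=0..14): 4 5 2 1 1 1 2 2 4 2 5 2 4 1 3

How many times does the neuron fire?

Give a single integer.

t=0: input=4 -> V=0 FIRE
t=1: input=5 -> V=0 FIRE
t=2: input=2 -> V=8
t=3: input=1 -> V=8
t=4: input=1 -> V=8
t=5: input=1 -> V=8
t=6: input=2 -> V=12
t=7: input=2 -> V=14
t=8: input=4 -> V=0 FIRE
t=9: input=2 -> V=8
t=10: input=5 -> V=0 FIRE
t=11: input=2 -> V=8
t=12: input=4 -> V=0 FIRE
t=13: input=1 -> V=4
t=14: input=3 -> V=14

Answer: 5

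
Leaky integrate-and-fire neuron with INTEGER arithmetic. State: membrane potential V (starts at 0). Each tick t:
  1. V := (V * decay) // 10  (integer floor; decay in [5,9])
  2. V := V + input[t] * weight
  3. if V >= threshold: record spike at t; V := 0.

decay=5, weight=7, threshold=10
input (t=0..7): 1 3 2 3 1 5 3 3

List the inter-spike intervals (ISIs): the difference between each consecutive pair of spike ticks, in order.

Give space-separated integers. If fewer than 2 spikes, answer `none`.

Answer: 1 1 2 1 1

Derivation:
t=0: input=1 -> V=7
t=1: input=3 -> V=0 FIRE
t=2: input=2 -> V=0 FIRE
t=3: input=3 -> V=0 FIRE
t=4: input=1 -> V=7
t=5: input=5 -> V=0 FIRE
t=6: input=3 -> V=0 FIRE
t=7: input=3 -> V=0 FIRE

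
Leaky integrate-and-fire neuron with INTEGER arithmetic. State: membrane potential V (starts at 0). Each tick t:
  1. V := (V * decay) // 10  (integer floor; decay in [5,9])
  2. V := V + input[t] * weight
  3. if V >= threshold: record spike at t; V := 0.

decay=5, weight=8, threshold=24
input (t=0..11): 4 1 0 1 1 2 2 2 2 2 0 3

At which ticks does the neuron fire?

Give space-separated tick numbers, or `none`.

Answer: 0 6 8 11

Derivation:
t=0: input=4 -> V=0 FIRE
t=1: input=1 -> V=8
t=2: input=0 -> V=4
t=3: input=1 -> V=10
t=4: input=1 -> V=13
t=5: input=2 -> V=22
t=6: input=2 -> V=0 FIRE
t=7: input=2 -> V=16
t=8: input=2 -> V=0 FIRE
t=9: input=2 -> V=16
t=10: input=0 -> V=8
t=11: input=3 -> V=0 FIRE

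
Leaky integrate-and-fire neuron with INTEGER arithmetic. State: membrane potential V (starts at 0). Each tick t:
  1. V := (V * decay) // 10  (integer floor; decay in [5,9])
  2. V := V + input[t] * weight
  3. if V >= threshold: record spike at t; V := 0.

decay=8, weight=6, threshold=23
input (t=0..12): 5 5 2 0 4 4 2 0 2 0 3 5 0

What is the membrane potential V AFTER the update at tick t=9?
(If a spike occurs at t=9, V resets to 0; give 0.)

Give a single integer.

t=0: input=5 -> V=0 FIRE
t=1: input=5 -> V=0 FIRE
t=2: input=2 -> V=12
t=3: input=0 -> V=9
t=4: input=4 -> V=0 FIRE
t=5: input=4 -> V=0 FIRE
t=6: input=2 -> V=12
t=7: input=0 -> V=9
t=8: input=2 -> V=19
t=9: input=0 -> V=15
t=10: input=3 -> V=0 FIRE
t=11: input=5 -> V=0 FIRE
t=12: input=0 -> V=0

Answer: 15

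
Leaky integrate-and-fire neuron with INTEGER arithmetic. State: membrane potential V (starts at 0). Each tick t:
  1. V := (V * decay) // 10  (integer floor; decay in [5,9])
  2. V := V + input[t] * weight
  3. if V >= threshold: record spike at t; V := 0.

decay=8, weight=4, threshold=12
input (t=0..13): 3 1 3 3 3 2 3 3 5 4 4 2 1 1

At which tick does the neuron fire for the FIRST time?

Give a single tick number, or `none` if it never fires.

t=0: input=3 -> V=0 FIRE
t=1: input=1 -> V=4
t=2: input=3 -> V=0 FIRE
t=3: input=3 -> V=0 FIRE
t=4: input=3 -> V=0 FIRE
t=5: input=2 -> V=8
t=6: input=3 -> V=0 FIRE
t=7: input=3 -> V=0 FIRE
t=8: input=5 -> V=0 FIRE
t=9: input=4 -> V=0 FIRE
t=10: input=4 -> V=0 FIRE
t=11: input=2 -> V=8
t=12: input=1 -> V=10
t=13: input=1 -> V=0 FIRE

Answer: 0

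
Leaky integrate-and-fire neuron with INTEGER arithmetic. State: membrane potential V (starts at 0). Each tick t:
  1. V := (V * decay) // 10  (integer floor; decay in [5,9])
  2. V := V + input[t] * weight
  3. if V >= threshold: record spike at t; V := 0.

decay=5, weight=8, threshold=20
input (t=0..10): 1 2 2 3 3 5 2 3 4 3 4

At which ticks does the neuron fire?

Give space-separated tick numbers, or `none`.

Answer: 1 3 4 5 7 8 9 10

Derivation:
t=0: input=1 -> V=8
t=1: input=2 -> V=0 FIRE
t=2: input=2 -> V=16
t=3: input=3 -> V=0 FIRE
t=4: input=3 -> V=0 FIRE
t=5: input=5 -> V=0 FIRE
t=6: input=2 -> V=16
t=7: input=3 -> V=0 FIRE
t=8: input=4 -> V=0 FIRE
t=9: input=3 -> V=0 FIRE
t=10: input=4 -> V=0 FIRE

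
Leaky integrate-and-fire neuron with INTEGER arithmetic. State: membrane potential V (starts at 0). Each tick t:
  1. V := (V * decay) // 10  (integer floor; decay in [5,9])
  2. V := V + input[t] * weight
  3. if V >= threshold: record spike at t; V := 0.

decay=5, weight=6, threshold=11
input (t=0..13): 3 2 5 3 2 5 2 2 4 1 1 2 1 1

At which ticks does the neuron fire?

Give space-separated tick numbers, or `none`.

t=0: input=3 -> V=0 FIRE
t=1: input=2 -> V=0 FIRE
t=2: input=5 -> V=0 FIRE
t=3: input=3 -> V=0 FIRE
t=4: input=2 -> V=0 FIRE
t=5: input=5 -> V=0 FIRE
t=6: input=2 -> V=0 FIRE
t=7: input=2 -> V=0 FIRE
t=8: input=4 -> V=0 FIRE
t=9: input=1 -> V=6
t=10: input=1 -> V=9
t=11: input=2 -> V=0 FIRE
t=12: input=1 -> V=6
t=13: input=1 -> V=9

Answer: 0 1 2 3 4 5 6 7 8 11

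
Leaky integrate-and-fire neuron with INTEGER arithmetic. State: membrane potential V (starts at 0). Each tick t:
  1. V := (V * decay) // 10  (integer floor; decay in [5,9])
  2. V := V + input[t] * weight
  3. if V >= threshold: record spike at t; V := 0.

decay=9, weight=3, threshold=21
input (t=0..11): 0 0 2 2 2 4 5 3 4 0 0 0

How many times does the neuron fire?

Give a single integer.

Answer: 2

Derivation:
t=0: input=0 -> V=0
t=1: input=0 -> V=0
t=2: input=2 -> V=6
t=3: input=2 -> V=11
t=4: input=2 -> V=15
t=5: input=4 -> V=0 FIRE
t=6: input=5 -> V=15
t=7: input=3 -> V=0 FIRE
t=8: input=4 -> V=12
t=9: input=0 -> V=10
t=10: input=0 -> V=9
t=11: input=0 -> V=8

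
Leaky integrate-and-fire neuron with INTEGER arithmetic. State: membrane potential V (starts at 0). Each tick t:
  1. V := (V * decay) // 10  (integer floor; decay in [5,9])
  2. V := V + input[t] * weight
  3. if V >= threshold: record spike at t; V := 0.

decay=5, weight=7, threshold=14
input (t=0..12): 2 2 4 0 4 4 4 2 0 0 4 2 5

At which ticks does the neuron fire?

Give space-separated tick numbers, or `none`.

Answer: 0 1 2 4 5 6 7 10 11 12

Derivation:
t=0: input=2 -> V=0 FIRE
t=1: input=2 -> V=0 FIRE
t=2: input=4 -> V=0 FIRE
t=3: input=0 -> V=0
t=4: input=4 -> V=0 FIRE
t=5: input=4 -> V=0 FIRE
t=6: input=4 -> V=0 FIRE
t=7: input=2 -> V=0 FIRE
t=8: input=0 -> V=0
t=9: input=0 -> V=0
t=10: input=4 -> V=0 FIRE
t=11: input=2 -> V=0 FIRE
t=12: input=5 -> V=0 FIRE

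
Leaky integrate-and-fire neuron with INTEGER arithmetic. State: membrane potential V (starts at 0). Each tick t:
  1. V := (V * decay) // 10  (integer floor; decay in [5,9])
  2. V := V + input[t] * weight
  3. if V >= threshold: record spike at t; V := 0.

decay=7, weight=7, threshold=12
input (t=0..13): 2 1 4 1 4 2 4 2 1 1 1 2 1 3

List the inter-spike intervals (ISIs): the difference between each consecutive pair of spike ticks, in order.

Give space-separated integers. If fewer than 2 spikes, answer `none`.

Answer: 2 2 1 1 1 3 1 2

Derivation:
t=0: input=2 -> V=0 FIRE
t=1: input=1 -> V=7
t=2: input=4 -> V=0 FIRE
t=3: input=1 -> V=7
t=4: input=4 -> V=0 FIRE
t=5: input=2 -> V=0 FIRE
t=6: input=4 -> V=0 FIRE
t=7: input=2 -> V=0 FIRE
t=8: input=1 -> V=7
t=9: input=1 -> V=11
t=10: input=1 -> V=0 FIRE
t=11: input=2 -> V=0 FIRE
t=12: input=1 -> V=7
t=13: input=3 -> V=0 FIRE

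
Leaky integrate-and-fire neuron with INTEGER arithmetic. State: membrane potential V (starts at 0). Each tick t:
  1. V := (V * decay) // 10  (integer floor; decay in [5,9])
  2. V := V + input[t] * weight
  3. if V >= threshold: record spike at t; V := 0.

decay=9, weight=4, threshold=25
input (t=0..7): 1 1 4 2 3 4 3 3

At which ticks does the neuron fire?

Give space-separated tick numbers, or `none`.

t=0: input=1 -> V=4
t=1: input=1 -> V=7
t=2: input=4 -> V=22
t=3: input=2 -> V=0 FIRE
t=4: input=3 -> V=12
t=5: input=4 -> V=0 FIRE
t=6: input=3 -> V=12
t=7: input=3 -> V=22

Answer: 3 5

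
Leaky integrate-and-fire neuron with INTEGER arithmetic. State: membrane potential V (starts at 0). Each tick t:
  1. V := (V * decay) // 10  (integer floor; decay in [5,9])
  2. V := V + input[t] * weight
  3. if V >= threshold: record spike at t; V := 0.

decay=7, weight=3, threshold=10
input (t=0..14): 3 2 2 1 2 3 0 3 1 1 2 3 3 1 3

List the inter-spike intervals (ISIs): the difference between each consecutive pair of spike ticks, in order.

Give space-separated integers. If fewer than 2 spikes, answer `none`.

Answer: 3 3 4 3

Derivation:
t=0: input=3 -> V=9
t=1: input=2 -> V=0 FIRE
t=2: input=2 -> V=6
t=3: input=1 -> V=7
t=4: input=2 -> V=0 FIRE
t=5: input=3 -> V=9
t=6: input=0 -> V=6
t=7: input=3 -> V=0 FIRE
t=8: input=1 -> V=3
t=9: input=1 -> V=5
t=10: input=2 -> V=9
t=11: input=3 -> V=0 FIRE
t=12: input=3 -> V=9
t=13: input=1 -> V=9
t=14: input=3 -> V=0 FIRE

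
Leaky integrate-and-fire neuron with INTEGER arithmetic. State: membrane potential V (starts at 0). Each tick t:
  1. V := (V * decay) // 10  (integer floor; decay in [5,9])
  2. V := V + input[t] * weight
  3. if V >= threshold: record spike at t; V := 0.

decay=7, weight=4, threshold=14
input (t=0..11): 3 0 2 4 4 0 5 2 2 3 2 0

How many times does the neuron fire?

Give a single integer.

t=0: input=3 -> V=12
t=1: input=0 -> V=8
t=2: input=2 -> V=13
t=3: input=4 -> V=0 FIRE
t=4: input=4 -> V=0 FIRE
t=5: input=0 -> V=0
t=6: input=5 -> V=0 FIRE
t=7: input=2 -> V=8
t=8: input=2 -> V=13
t=9: input=3 -> V=0 FIRE
t=10: input=2 -> V=8
t=11: input=0 -> V=5

Answer: 4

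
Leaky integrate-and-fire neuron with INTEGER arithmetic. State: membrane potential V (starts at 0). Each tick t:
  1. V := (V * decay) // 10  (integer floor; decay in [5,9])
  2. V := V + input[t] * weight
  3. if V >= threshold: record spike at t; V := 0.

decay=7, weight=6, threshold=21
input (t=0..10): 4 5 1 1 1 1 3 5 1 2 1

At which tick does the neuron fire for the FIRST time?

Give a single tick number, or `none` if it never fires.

Answer: 0

Derivation:
t=0: input=4 -> V=0 FIRE
t=1: input=5 -> V=0 FIRE
t=2: input=1 -> V=6
t=3: input=1 -> V=10
t=4: input=1 -> V=13
t=5: input=1 -> V=15
t=6: input=3 -> V=0 FIRE
t=7: input=5 -> V=0 FIRE
t=8: input=1 -> V=6
t=9: input=2 -> V=16
t=10: input=1 -> V=17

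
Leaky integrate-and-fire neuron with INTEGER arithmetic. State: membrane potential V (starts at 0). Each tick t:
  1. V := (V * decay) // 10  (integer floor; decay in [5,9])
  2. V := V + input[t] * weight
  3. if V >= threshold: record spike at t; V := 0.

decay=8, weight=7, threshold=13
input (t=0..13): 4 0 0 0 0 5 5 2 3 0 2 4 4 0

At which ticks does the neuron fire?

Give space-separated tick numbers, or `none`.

Answer: 0 5 6 7 8 10 11 12

Derivation:
t=0: input=4 -> V=0 FIRE
t=1: input=0 -> V=0
t=2: input=0 -> V=0
t=3: input=0 -> V=0
t=4: input=0 -> V=0
t=5: input=5 -> V=0 FIRE
t=6: input=5 -> V=0 FIRE
t=7: input=2 -> V=0 FIRE
t=8: input=3 -> V=0 FIRE
t=9: input=0 -> V=0
t=10: input=2 -> V=0 FIRE
t=11: input=4 -> V=0 FIRE
t=12: input=4 -> V=0 FIRE
t=13: input=0 -> V=0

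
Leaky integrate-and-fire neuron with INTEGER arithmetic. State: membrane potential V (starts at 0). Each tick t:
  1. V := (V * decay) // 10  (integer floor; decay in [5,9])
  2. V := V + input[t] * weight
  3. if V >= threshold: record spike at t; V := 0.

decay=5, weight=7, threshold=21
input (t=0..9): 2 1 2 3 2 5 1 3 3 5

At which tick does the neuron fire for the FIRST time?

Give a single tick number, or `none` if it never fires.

Answer: 2

Derivation:
t=0: input=2 -> V=14
t=1: input=1 -> V=14
t=2: input=2 -> V=0 FIRE
t=3: input=3 -> V=0 FIRE
t=4: input=2 -> V=14
t=5: input=5 -> V=0 FIRE
t=6: input=1 -> V=7
t=7: input=3 -> V=0 FIRE
t=8: input=3 -> V=0 FIRE
t=9: input=5 -> V=0 FIRE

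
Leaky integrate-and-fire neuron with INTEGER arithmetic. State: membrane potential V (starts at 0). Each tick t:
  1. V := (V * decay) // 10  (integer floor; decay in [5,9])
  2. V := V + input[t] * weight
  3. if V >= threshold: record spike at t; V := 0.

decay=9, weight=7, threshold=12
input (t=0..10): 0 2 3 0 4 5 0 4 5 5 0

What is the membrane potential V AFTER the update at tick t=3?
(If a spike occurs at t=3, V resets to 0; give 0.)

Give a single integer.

Answer: 0

Derivation:
t=0: input=0 -> V=0
t=1: input=2 -> V=0 FIRE
t=2: input=3 -> V=0 FIRE
t=3: input=0 -> V=0
t=4: input=4 -> V=0 FIRE
t=5: input=5 -> V=0 FIRE
t=6: input=0 -> V=0
t=7: input=4 -> V=0 FIRE
t=8: input=5 -> V=0 FIRE
t=9: input=5 -> V=0 FIRE
t=10: input=0 -> V=0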